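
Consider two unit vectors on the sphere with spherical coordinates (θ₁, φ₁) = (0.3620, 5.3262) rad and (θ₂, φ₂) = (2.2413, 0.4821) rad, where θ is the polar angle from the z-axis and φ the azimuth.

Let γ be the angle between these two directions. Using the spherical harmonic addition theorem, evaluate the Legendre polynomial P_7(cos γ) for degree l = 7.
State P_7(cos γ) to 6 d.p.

-0.294782

Summing Y*_{l m}(θ₁,φ₁)·Y_{l m}(θ₂,φ₂) over m ∈ [−7, 7]; prefactor 4π/(2·7+1) = 0.837758:
  m=-7: 0.00032 - 0.00014j × -0.08819 + 0.02094j = -0.00003 + 0.00002j  (running Σ = -0.00003 + 0.00002j)
  m=-6: 0.00296 + 0.00178j × 0.26067 + 0.06628j = 0.00065 + 0.00066j  (running Σ = 0.00063 + 0.00068j)
  m=-5: 0.00154 + 0.02114j × -0.32419 - 0.29076j = 0.00565 - 0.00730j  (running Σ = 0.00628 - 0.00662j)
  m=-4: -0.06989 + 0.05726j × 0.12148 + 0.32509j = -0.02710 - 0.01577j  (running Σ = -0.02083 - 0.02239j)
  m=-3: -0.25881 - 0.07180j × -0.00769 + 0.06149j = 0.00641 - 0.01536j  (running Σ = -0.01442 - 0.03775j)
  m=-2: -0.17398 - 0.48691j × 0.20936 - 0.30174j = -0.18334 - 0.04945j  (running Σ = -0.19776 - 0.08719j)
  m=-1: 0.27923 - 0.39629j × -0.08764 + 0.04586j = -0.00630 + 0.04754j  (running Σ = -0.20406 - 0.03966j)
  m=0: -0.16560 + 0.00000j × -0.33967 + 0.00000j = 0.05625 + 0.00000j  (running Σ = -0.14781 - 0.03966j)
  m=1: -0.27923 - 0.39629j × 0.08764 + 0.04586j = -0.00630 - 0.04754j  (running Σ = -0.15411 - 0.08719j)
  m=2: -0.17398 + 0.48691j × 0.20936 + 0.30174j = -0.18334 + 0.04945j  (running Σ = -0.33745 - 0.03775j)
  m=3: 0.25881 - 0.07180j × 0.00769 + 0.06149j = 0.00641 + 0.01536j  (running Σ = -0.33104 - 0.02239j)
  m=4: -0.06989 - 0.05726j × 0.12148 - 0.32509j = -0.02710 + 0.01577j  (running Σ = -0.35815 - 0.00662j)
  m=5: -0.00154 + 0.02114j × 0.32419 - 0.29076j = 0.00565 + 0.00730j  (running Σ = -0.35250 + 0.00068j)
  m=6: 0.00296 - 0.00178j × 0.26067 - 0.06628j = 0.00065 - 0.00066j  (running Σ = -0.35184 + 0.00002j)
  m=7: -0.00032 - 0.00014j × 0.08819 + 0.02094j = -0.00003 - 0.00002j  (running Σ = -0.35187 - 0.00000j)
Total Σ_m = -0.35187 - 0.00000j. Multiply by 0.837758: -0.29478 - 0.00000j. P_7(cos γ) = -0.294782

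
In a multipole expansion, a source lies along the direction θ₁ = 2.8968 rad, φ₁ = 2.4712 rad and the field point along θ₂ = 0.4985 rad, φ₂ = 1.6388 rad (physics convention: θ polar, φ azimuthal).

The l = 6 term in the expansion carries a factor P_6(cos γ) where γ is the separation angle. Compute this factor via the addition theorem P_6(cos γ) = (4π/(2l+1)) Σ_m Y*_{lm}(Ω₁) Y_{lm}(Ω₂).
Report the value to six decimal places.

-0.342917

Term-by-term m-sum for l=6 (normalisation 4π/13 = 0.966644):
  m=-6: -0.00006 + 0.00008j × -0.00530 + 0.00229j = 0.00000 - 0.00000j  (running Σ = 0.00000 - 0.00000j)
  m=-5: -0.00133 + 0.00028j × -0.01225 - 0.03462j = 0.00003 + 0.00004j  (running Σ = 0.00003 + 0.00004j)
  m=-4: -0.01032 - 0.00511j × 0.13442 - 0.03749j = -0.00158 - 0.00030j  (running Σ = -0.00155 - 0.00026j)
  m=-3: -0.02820 - 0.05984j × 0.06949 + 0.33588j = 0.01814 - 0.01363j  (running Σ = 0.01659 - 0.01389j)
  m=-2: 0.05798 - 0.24763j × -0.49805 + 0.06816j = -0.01200 + 0.12728j  (running Σ = 0.00459 + 0.11339j)
  m=-1: 0.45537 - 0.36106j × -0.01758 - 0.25806j = -0.10118 - 0.11117j  (running Σ = -0.09659 + 0.00223j)
  m=0: 0.46975 + 0.00000j × -0.34394 + 0.00000j = -0.16157 + 0.00000j  (running Σ = -0.25816 + 0.00223j)
  m=1: -0.45537 - 0.36106j × 0.01758 - 0.25806j = -0.10118 + 0.11117j  (running Σ = -0.35934 + 0.11339j)
  m=2: 0.05798 + 0.24763j × -0.49805 - 0.06816j = -0.01200 - 0.12728j  (running Σ = -0.37134 - 0.01389j)
  m=3: 0.02820 - 0.05984j × -0.06949 + 0.33588j = 0.01814 + 0.01363j  (running Σ = -0.35320 - 0.00026j)
  m=4: -0.01032 + 0.00511j × 0.13442 + 0.03749j = -0.00158 + 0.00030j  (running Σ = -0.35478 + 0.00004j)
  m=5: 0.00133 + 0.00028j × 0.01225 - 0.03462j = 0.00003 - 0.00004j  (running Σ = -0.35475 - 0.00000j)
  m=6: -0.00006 - 0.00008j × -0.00530 - 0.00229j = 0.00000 + 0.00000j  (running Σ = -0.35475 - 0.00000j)
Accumulated sum -0.35475 - 0.00000j; after 4π/(2l+1) scaling, -0.34292 - 0.00000j ⇒ P_6 = -0.342917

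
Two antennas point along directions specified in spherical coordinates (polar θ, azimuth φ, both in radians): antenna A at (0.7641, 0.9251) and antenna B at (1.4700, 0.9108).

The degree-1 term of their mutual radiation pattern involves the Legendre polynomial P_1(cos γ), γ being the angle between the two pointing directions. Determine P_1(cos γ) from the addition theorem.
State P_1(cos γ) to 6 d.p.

Expand P_1 via completeness: Σ_{m} conj(Y_{1,m}) at Ω₁ times Y_{1,m} at Ω₂ —
  m=-1: (0.143845, 0.190919) × (0.210752, -0.271553) = (0.082160, 0.001175)  (running Σ = (0.082160, 0.001175))
  m=0: (0.352774, -0.000000) × (0.049166, 0.000000) = (0.017344, 0.000000)  (running Σ = (0.099505, 0.001175))
  m=1: (-0.143845, 0.190919) × (-0.210752, -0.271553) = (0.082160, -0.001175)  (running Σ = (0.181665, 0.000000))
Total Σ_m = (0.181665, 0.000000). Multiply by 4.188790: (0.760958, 0.000000). P_1(cos γ) = 0.760958

0.760958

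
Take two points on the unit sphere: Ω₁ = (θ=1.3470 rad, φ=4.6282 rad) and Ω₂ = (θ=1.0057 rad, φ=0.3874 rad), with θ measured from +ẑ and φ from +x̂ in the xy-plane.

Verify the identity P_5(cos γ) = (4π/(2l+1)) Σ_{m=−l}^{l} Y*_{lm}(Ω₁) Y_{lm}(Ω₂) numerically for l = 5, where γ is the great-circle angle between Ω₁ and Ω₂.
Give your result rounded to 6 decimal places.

Summing Y*_{l m}(θ₁,φ₁)·Y_{l m}(θ₂,φ₂) over m ∈ [−5, 5]; prefactor 4π/(2·5+1) = 1.142397:
  m=-5: -0.16716 - 0.37336j × -0.07140 - 0.18618j = -0.05758 + 0.05778j  (running Σ = -0.05758 + 0.05778j)
  m=-4: 0.27790 - 0.09729j × 0.00847 - 0.39974j = -0.03654 - 0.11191j  (running Σ = -0.09411 - 0.05413j)
  m=-3: -0.04462 - 0.17287j × 0.13088 - 0.30230j = -0.05810 - 0.00914j  (running Σ = -0.15221 - 0.06327j)
  m=-2: 0.30045 - 0.05107j × -0.06463 + 0.06327j = -0.01619 + 0.02231j  (running Σ = -0.16840 - 0.04096j)
  m=-1: -0.00949 - 0.11246j × -0.32252 + 0.13159j = 0.01786 + 0.03502j  (running Σ = -0.15054 - 0.00594j)
  m=0: 0.30381 + 0.00000j × 0.00673 + 0.00000j = 0.00204 + 0.00000j  (running Σ = -0.14849 - 0.00594j)
  m=1: 0.00949 - 0.11246j × 0.32252 + 0.13159j = 0.01786 - 0.03502j  (running Σ = -0.13064 - 0.04096j)
  m=2: 0.30045 + 0.05107j × -0.06463 - 0.06327j = -0.01619 - 0.02231j  (running Σ = -0.14682 - 0.06327j)
  m=3: 0.04462 - 0.17287j × -0.13088 - 0.30230j = -0.05810 + 0.00914j  (running Σ = -0.20492 - 0.05413j)
  m=4: 0.27790 + 0.09729j × 0.00847 + 0.39974j = -0.03654 + 0.11191j  (running Σ = -0.24146 + 0.05778j)
  m=5: 0.16716 - 0.37336j × 0.07140 - 0.18618j = -0.05758 - 0.05778j  (running Σ = -0.29903 + 0.00000j)
Σ over m = -0.29903 + 0.00000j; ×(4π/11) → -0.34162 + 0.00000j. Real part: -0.341616

-0.341616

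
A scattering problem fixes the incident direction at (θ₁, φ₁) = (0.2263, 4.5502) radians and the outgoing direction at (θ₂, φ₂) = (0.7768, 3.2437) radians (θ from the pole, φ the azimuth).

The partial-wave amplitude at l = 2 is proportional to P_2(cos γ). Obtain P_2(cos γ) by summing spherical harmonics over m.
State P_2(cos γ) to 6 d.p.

0.312687

Summing Y*_{l m}(θ₁,φ₁)·Y_{l m}(θ₂,φ₂) over m ∈ [−2, 2]; prefactor 4π/(2·2+1) = 2.513274:
  term(m=-2) = -0.003187+0.001862i   from Y*(Ω₁)=-0.018432+0.006198i, Y(Ω₂)=+0.185872-0.038494i
  term(m=-1) = +0.017043+0.062974i   from Y*(Ω₁)=-0.027277-0.166703i, Y(Ω₂)=-0.384206+0.039367i
  term(m=+0) = +0.096704+0.000000i   from Y*(Ω₁)=+0.583149-0.000000i, Y(Ω₂)=+0.165831+0.000000i
  term(m=+1) = +0.017043-0.062974i   from Y*(Ω₁)=+0.027277-0.166703i, Y(Ω₂)=+0.384206+0.039367i
  term(m=+2) = -0.003187-0.001862i   from Y*(Ω₁)=-0.018432-0.006198i, Y(Ω₂)=+0.185872+0.038494i
Total Σ_m = +0.124414-0.000000i. Multiply by 2.513274: +0.312687-0.000000i. P_2(cos γ) = 0.312687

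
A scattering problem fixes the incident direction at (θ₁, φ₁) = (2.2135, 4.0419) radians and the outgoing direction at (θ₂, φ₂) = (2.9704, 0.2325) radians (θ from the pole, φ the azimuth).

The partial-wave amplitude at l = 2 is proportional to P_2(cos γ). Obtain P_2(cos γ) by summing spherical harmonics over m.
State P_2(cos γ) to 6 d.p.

-0.149302

Term-by-term m-sum for l=2 (normalisation 4π/5 = 2.513274):
  m=-2: -0.05638 + 0.24100j × 0.01002 - 0.00503j = 0.00065 + 0.00270j  (running Σ = 0.00065 + 0.00270j)
  m=-1: 0.23031 + 0.29041j × -0.12620 + 0.02988j = -0.03774 - 0.02977j  (running Σ = -0.03710 - 0.02707j)
  m=0: 0.02451 + 0.00000j × 0.60332 + 0.00000j = 0.01479 + 0.00000j  (running Σ = -0.02231 - 0.02707j)
  m=1: -0.23031 + 0.29041j × 0.12620 + 0.02988j = -0.03774 + 0.02977j  (running Σ = -0.06005 + 0.00270j)
  m=2: -0.05638 - 0.24100j × 0.01002 + 0.00503j = 0.00065 - 0.00270j  (running Σ = -0.05941 + 0.00000j)
Total Σ_m = -0.05941 + 0.00000j. Multiply by 2.513274: -0.14930 + 0.00000j. P_2(cos γ) = -0.149302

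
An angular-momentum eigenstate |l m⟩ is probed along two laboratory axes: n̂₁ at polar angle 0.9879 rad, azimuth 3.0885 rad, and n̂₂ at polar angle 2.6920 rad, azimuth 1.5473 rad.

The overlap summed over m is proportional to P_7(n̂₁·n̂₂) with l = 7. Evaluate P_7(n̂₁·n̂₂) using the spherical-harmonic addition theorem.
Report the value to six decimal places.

Term-by-term m-sum for l=7 (normalisation 4π/15 = 0.837758):
  m=-7: Y*=-0.131714+0.051337i  Y=-0.000240+0.001445i  product -0.000043-0.000203i
  m=-6: Y*=+0.331194-0.109224i  Y=+0.011241+0.001595i  product +0.003897-0.000699i
  m=-5: Y*=-0.422059+0.114749i  Y=+0.006364-0.053924i  product +0.003502+0.023489i
  m=-4: Y*=+0.180109-0.038835i  Y=-0.177103-0.016694i  product -0.032546+0.003871i
  m=-3: Y*=+0.245964-0.039511i  Y=-0.027854+0.394499i  product +0.008736+0.098133i
  m=-2: Y*=-0.310450+0.033090i  Y=+0.527963+0.024829i  product -0.164728+0.009762i
  m=-1: Y*=-0.127486+0.006775i  Y=+0.005067-0.215602i  product +0.000815+0.027521i
  m=+0: Y*=+0.329079-0.000000i  Y=+0.399579+0.000000i  product +0.131493+0.000000i
  m=+1: Y*=+0.127486+0.006775i  Y=-0.005067-0.215602i  product +0.000815-0.027521i
  m=+2: Y*=-0.310450-0.033090i  Y=+0.527963-0.024829i  product -0.164728-0.009762i
  m=+3: Y*=-0.245964-0.039511i  Y=+0.027854+0.394499i  product +0.008736-0.098133i
  m=+4: Y*=+0.180109+0.038835i  Y=-0.177103+0.016694i  product -0.032546-0.003871i
  m=+5: Y*=+0.422059+0.114749i  Y=-0.006364-0.053924i  product +0.003502-0.023489i
  m=+6: Y*=+0.331194+0.109224i  Y=+0.011241-0.001595i  product +0.003897+0.000699i
  m=+7: Y*=+0.131714+0.051337i  Y=+0.000240+0.001445i  product -0.000043+0.000203i
Accumulated sum -0.229241-0.000000i; after 4π/(2l+1) scaling, -0.192048-0.000000i ⇒ P_7 = -0.192048

-0.192048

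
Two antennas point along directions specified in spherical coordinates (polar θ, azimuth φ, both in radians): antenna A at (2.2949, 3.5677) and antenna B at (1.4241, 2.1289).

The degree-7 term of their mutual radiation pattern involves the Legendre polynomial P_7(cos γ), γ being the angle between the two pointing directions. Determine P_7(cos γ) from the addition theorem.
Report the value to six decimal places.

-0.001529

Term-by-term m-sum for l=7 (normalisation 4π/15 = 0.837758):
  term(m=-7) = -0.024487-0.018493i   from Y*(Ω₁)=+0.065351-0.010469i, Y(Ω₂)=-0.321128-0.334415i
  term(m=-6) = +0.039432-0.039954i   from Y*(Ω₁)=+0.182590-0.120923i, Y(Ω₂)=+0.250851-0.052688i
  term(m=-5) = -0.062688-0.080776i   from Y*(Ω₁)=+0.216224-0.345082i, Y(Ω₂)=+0.086349-0.235767i
  term(m=-4) = +0.100041-0.058345i   from Y*(Ω₁)=+0.055174-0.410415i, Y(Ω₂)=+0.171825+0.220656i
  term(m=-3) = -0.005014-0.011993i   from Y*(Ω₁)=-0.021141-0.070210i, Y(Ω₂)=+0.176326-0.018318i
  term(m=-2) = -0.091603+0.024760i   from Y*(Ω₁)=+0.219512+0.250997i, Y(Ω₂)=-0.124955+0.255675i
  term(m=-1) = +0.004492+0.033831i   from Y*(Ω₁)=+0.210408+0.095508i, Y(Ω₂)=+0.078216+0.125284i
  term(m=+0) = +0.077831+0.000000i   from Y*(Ω₁)=-0.272822-0.000000i, Y(Ω₂)=-0.285281+0.000000i
  term(m=+1) = +0.004492-0.033831i   from Y*(Ω₁)=-0.210408+0.095508i, Y(Ω₂)=-0.078216+0.125284i
  term(m=+2) = -0.091603-0.024760i   from Y*(Ω₁)=+0.219512-0.250997i, Y(Ω₂)=-0.124955-0.255675i
  term(m=+3) = -0.005014+0.011993i   from Y*(Ω₁)=+0.021141-0.070210i, Y(Ω₂)=-0.176326-0.018318i
  term(m=+4) = +0.100041+0.058345i   from Y*(Ω₁)=+0.055174+0.410415i, Y(Ω₂)=+0.171825-0.220656i
  term(m=+5) = -0.062688+0.080776i   from Y*(Ω₁)=-0.216224-0.345082i, Y(Ω₂)=-0.086349-0.235767i
  term(m=+6) = +0.039432+0.039954i   from Y*(Ω₁)=+0.182590+0.120923i, Y(Ω₂)=+0.250851+0.052688i
  term(m=+7) = -0.024487+0.018493i   from Y*(Ω₁)=-0.065351-0.010469i, Y(Ω₂)=+0.321128-0.334415i
Accumulated sum -0.001825-0.000000i; after 4π/(2l+1) scaling, -0.001529-0.000000i ⇒ P_7 = -0.001529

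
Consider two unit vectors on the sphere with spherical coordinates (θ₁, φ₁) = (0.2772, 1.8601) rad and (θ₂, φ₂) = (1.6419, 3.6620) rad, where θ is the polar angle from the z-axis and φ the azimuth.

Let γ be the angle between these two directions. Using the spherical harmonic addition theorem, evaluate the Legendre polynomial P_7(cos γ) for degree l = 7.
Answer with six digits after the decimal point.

Summing Y*_{l m}(θ₁,φ₁)·Y_{l m}(θ₂,φ₂) over m ∈ [−7, 7]; prefactor 4π/(2·7+1) = 0.837758:
  m=-7: +0.000052+0.000025i × +0.430826-0.236066i = +0.000028-0.000001i  (running Σ = +0.000028-0.000001i)
  m=-6: +0.000124-0.000746i × +0.130895+0.002507i = +0.000018-0.000097i  (running Σ = +0.000046-0.000099i)
  m=-5: -0.006162+0.000770i × -0.290449-0.173928i = +0.001924+0.000848i  (running Σ = +0.001970+0.000750i)
  m=-4: +0.014362+0.032722i × -0.074043-0.132113i = +0.003260-0.004320i  (running Σ = +0.005230-0.003571i)
  m=-3: +0.111285-0.094284i × -0.002807+0.293201i = +0.027332+0.032894i  (running Σ = +0.032561+0.029323i)
  m=-2: -0.336109-0.219540i × -0.080777+0.137870i = +0.057418-0.028606i  (running Σ = +0.089979+0.000717i)
  m=-1: -0.179069+0.601600i × +0.239420-0.137212i = +0.039674+0.168605i  (running Σ = +0.129653+0.169323i)
  m=0: +0.195377-0.000000i × +0.162164+0.000000i = +0.031683+0.000000i  (running Σ = +0.161336+0.169323i)
  m=1: +0.179069+0.601600i × -0.239420-0.137212i = +0.039674-0.168605i  (running Σ = +0.201010+0.000717i)
  m=2: -0.336109+0.219540i × -0.080777-0.137870i = +0.057418+0.028606i  (running Σ = +0.258428+0.029323i)
  m=3: -0.111285-0.094284i × +0.002807+0.293201i = +0.027332-0.032894i  (running Σ = +0.285760-0.003571i)
  m=4: +0.014362-0.032722i × -0.074043+0.132113i = +0.003260+0.004320i  (running Σ = +0.289020+0.000750i)
  m=5: +0.006162+0.000770i × +0.290449-0.173928i = +0.001924-0.000848i  (running Σ = +0.290943-0.000099i)
  m=6: +0.000124+0.000746i × +0.130895-0.002507i = +0.000018+0.000097i  (running Σ = +0.290961-0.000001i)
  m=7: -0.000052+0.000025i × -0.430826-0.236066i = +0.000028+0.000001i  (running Σ = +0.290990+0.000000i)
Σ over m = +0.290990+0.000000i; ×(4π/15) → +0.243779+0.000000i. Real part: 0.243779

0.243779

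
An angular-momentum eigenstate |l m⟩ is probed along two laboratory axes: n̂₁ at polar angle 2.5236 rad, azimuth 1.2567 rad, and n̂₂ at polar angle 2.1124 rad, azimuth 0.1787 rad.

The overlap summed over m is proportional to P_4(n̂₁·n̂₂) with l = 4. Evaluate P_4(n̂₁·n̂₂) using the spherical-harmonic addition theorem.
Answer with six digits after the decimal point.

Term-by-term m-sum for l=4 (normalisation 4π/9 = 1.396263):
  m=-4: Y*=0.01542 - 0.04743j  Y=0.18018 - 0.15638j  product -0.00464 - 0.01096j
  m=-3: Y*=0.16051 + 0.11666j  Y=-0.34901 + 0.20736j  product -0.08021 - 0.00743j
  m=-2: Y*=-0.33165 + 0.24090j  Y=0.19795 - 0.07392j  product -0.04784 + 0.07220j
  m=-1: Y*=-0.11389 - 0.35060j  Y=0.23439 - 0.04234j  product -0.04154 - 0.07736j
  m=+0: Y*=-0.15696 + 0.00000j  Y=-0.26454 + 0.00000j  product 0.04152 + 0.00000j
  m=+1: Y*=0.11389 - 0.35060j  Y=-0.23439 - 0.04234j  product -0.04154 + 0.07736j
  m=+2: Y*=-0.33165 - 0.24090j  Y=0.19795 + 0.07392j  product -0.04784 - 0.07220j
  m=+3: Y*=-0.16051 + 0.11666j  Y=0.34901 + 0.20736j  product -0.08021 + 0.00743j
  m=+4: Y*=0.01542 + 0.04743j  Y=0.18018 + 0.15638j  product -0.00464 + 0.01096j
Σ over m = -0.30694 + 0.00000j; ×(4π/9) → -0.42857 + 0.00000j. Real part: -0.428570

-0.428570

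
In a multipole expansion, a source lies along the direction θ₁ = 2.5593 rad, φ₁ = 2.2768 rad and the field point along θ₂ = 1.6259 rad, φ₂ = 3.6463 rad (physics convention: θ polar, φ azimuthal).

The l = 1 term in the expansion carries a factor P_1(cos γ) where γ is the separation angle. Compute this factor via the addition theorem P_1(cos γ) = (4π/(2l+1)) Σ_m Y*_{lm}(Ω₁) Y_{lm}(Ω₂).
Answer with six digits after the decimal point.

Addition theorem: P_1(cos γ) = (4π/3) Σ_m Y*_{lm}(Ω₁) Y_{lm}(Ω₂), m = −1…1:
  m=-1: -0.12327 + 0.14458j × -0.30196 + 0.16681j = 0.01310 - 0.06422j  (running Σ = 0.01310 - 0.06422j)
  m=0: -0.40808 + 0.00000j × -0.02691 + 0.00000j = 0.01098 + 0.00000j  (running Σ = 0.02409 - 0.06422j)
  m=1: 0.12327 + 0.14458j × 0.30196 + 0.16681j = 0.01310 + 0.06422j  (running Σ = 0.03719 + 0.00000j)
Accumulated sum 0.03719 + 0.00000j; after 4π/(2l+1) scaling, 0.15579 + 0.00000j ⇒ P_1 = 0.155787

0.155787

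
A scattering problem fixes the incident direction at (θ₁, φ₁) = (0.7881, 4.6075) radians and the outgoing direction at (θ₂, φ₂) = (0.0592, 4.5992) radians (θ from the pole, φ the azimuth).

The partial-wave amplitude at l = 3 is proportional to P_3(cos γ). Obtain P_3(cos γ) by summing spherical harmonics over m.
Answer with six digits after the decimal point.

Addition theorem: P_3(cos γ) = (4π/7) Σ_m Y*_{lm}(Ω₁) Y_{lm}(Ω₂), m = −3…3:
  m=-3: Y*=0.04603 + 0.14141j  Y=0.00003 - 0.00008j  product 0.00001 + 0.00000j
  m=-2: Y*=-0.35435 + 0.07545j  Y=-0.00348 - 0.00080j  product 0.00129 + 0.00002j
  m=-1: Y*=-0.03566 - 0.33874j  Y=-0.00860 + 0.07566j  product 0.02594 + 0.00022j
  m=+0: Y*=-0.13514 + 0.00000j  Y=0.73853 + 0.00000j  product -0.09980 + 0.00000j
  m=+1: Y*=0.03566 - 0.33874j  Y=0.00860 + 0.07566j  product 0.02594 - 0.00022j
  m=+2: Y*=-0.35435 - 0.07545j  Y=-0.00348 + 0.00080j  product 0.00129 - 0.00002j
  m=+3: Y*=-0.04603 + 0.14141j  Y=-0.00003 - 0.00008j  product 0.00001 - 0.00000j
Accumulated sum -0.04531 - 0.00000j; after 4π/(2l+1) scaling, -0.08135 - 0.00000j ⇒ P_3 = -0.081349

-0.081349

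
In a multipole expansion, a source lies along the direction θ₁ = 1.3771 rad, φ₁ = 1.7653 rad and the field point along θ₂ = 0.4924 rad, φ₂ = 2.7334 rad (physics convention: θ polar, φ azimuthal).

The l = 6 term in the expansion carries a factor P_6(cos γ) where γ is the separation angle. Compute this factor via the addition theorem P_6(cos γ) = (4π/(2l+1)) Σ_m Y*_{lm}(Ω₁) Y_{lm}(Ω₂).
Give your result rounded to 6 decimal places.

Term-by-term m-sum for l=6 (normalisation 4π/13 = 0.966644):
  m=-6: -0.169475-0.396665i × -0.004150+0.003442i = +0.002069+0.001063i  (running Σ = +0.002069+0.001063i)
  m=-5: -0.242195+0.165083i × +0.015774-0.031040i = +0.001304+0.010122i  (running Σ = +0.003373+0.011185i)
  m=-4: -0.139610-0.137564i × -0.008323+0.134132i = +0.019614-0.017581i  (running Σ = +0.022986-0.006396i)
  m=-3: -0.169229+0.256330i × -0.114043-0.316128i = +0.100333+0.024265i  (running Σ = +0.123319+0.017869i)
  m=-2: -0.109803-0.045008i × +0.345005+0.367077i = -0.021361-0.055834i  (running Σ = +0.101958-0.037965i)
  m=-1: -0.059166+0.300342i × -0.252465-0.109187i = +0.047731-0.069366i  (running Σ = +0.149688-0.107331i)
  m=0: -0.097279-0.000000i × -0.333389+0.000000i = +0.032432+0.000000i  (running Σ = +0.182120-0.107331i)
  m=1: +0.059166+0.300342i × +0.252465-0.109187i = +0.047731+0.069366i  (running Σ = +0.229851-0.037965i)
  m=2: -0.109803+0.045008i × +0.345005-0.367077i = -0.021361+0.055834i  (running Σ = +0.208489+0.017869i)
  m=3: +0.169229+0.256330i × +0.114043-0.316128i = +0.100333-0.024265i  (running Σ = +0.308822-0.006396i)
  m=4: -0.139610+0.137564i × -0.008323-0.134132i = +0.019614+0.017581i  (running Σ = +0.328436+0.011185i)
  m=5: +0.242195+0.165083i × -0.015774-0.031040i = +0.001304-0.010122i  (running Σ = +0.329740+0.001063i)
  m=6: -0.169475+0.396665i × -0.004150-0.003442i = +0.002069-0.001063i  (running Σ = +0.331808-0.000000i)
Accumulated sum +0.331808-0.000000i; after 4π/(2l+1) scaling, +0.320741-0.000000i ⇒ P_6 = 0.320741

0.320741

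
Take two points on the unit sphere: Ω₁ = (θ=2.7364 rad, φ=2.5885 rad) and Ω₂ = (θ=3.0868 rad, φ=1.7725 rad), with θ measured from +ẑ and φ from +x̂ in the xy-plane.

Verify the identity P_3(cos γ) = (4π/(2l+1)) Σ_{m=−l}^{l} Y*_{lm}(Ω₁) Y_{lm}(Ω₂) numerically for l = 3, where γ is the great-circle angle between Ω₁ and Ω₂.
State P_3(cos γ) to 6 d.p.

0.628093

Term-by-term m-sum for l=3 (normalisation 4π/7 = 1.795196):
  term(m=-3) = -0.000001+0.000001i   from Y*(Ω₁)=+0.002258+0.025457i, Y(Ω₂)=+0.000039+0.000056i
  term(m=-2) = -0.000027+0.000446i   from Y*(Ω₁)=-0.065395+0.130477i, Y(Ω₂)=+0.002815-0.001201i
  term(m=-1) = +0.019842+0.021095i   from Y*(Ω₁)=-0.349385+0.215699i, Y(Ω₂)=-0.014130-0.069101i
  term(m=+0) = +0.310248+0.000000i   from Y*(Ω₁)=-0.419455-0.000000i, Y(Ω₂)=-0.739645+0.000000i
  term(m=+1) = +0.019842-0.021095i   from Y*(Ω₁)=+0.349385+0.215699i, Y(Ω₂)=+0.014130-0.069101i
  term(m=+2) = -0.000027-0.000446i   from Y*(Ω₁)=-0.065395-0.130477i, Y(Ω₂)=+0.002815+0.001201i
  term(m=+3) = -0.000001-0.000001i   from Y*(Ω₁)=-0.002258+0.025457i, Y(Ω₂)=-0.000039+0.000056i
Total Σ_m = +0.349874+0.000000i. Multiply by 1.795196: +0.628093+0.000000i. P_3(cos γ) = 0.628093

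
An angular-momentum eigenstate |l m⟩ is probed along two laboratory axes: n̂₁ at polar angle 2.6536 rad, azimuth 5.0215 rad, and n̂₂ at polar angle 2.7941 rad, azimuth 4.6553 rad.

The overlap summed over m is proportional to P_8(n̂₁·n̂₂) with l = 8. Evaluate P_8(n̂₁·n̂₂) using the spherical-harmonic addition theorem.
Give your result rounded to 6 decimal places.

0.386260

Term-by-term m-sum for l=8 (normalisation 4π/17 = 0.739198):
  term(m=-8) = (-0.000000, 0.000000)   from Y*(Ω₁)=(-0.000944, 0.000746), Y(Ω₂)=(0.000084, 0.000041)
  term(m=-7) = (-0.000008, 0.000005)   from Y*(Ω₁)=(0.007521, 0.005068), Y(Ω₂)=(-0.000401, 0.000948)
  term(m=-6) = (-0.000181, 0.000250)   from Y*(Ω₁)=(0.011985, -0.041081), Y(Ω₂)=(-0.006780, -0.002418)
  term(m=-5) = (-0.001309, 0.004917)   from Y*(Ω₁)=(-0.141569, 0.003574), Y(Ω₂)=(0.010117, -0.034473)
  term(m=-4) = (0.004598, 0.043213)   from Y*(Ω₁)=(0.108787, 0.313150), Y(Ω₂)=(0.127686, 0.029675)
  term(m=-3) = (0.079444, 0.155550)   from Y*(Ω₁)=(0.410552, -0.307889), Y(Ω₂)=(-0.058008, 0.335378)
  term(m=-2) = (0.168373, 0.151410)   from Y*(Ω₁)=(-0.324276, -0.230634), Y(Ω₂)=(-0.565338, -0.064831)
  term(m=-1) = (-0.054943, -0.021071)   from Y*(Ω₁)=(0.042557, -0.133261), Y(Ω₂)=(0.024001, -0.419963)
  term(m=+0) = (0.130590, 0.000000)   from Y*(Ω₁)=(-0.454480, -0.000000), Y(Ω₂)=(-0.287339, 0.000000)
  term(m=+1) = (-0.054943, 0.021071)   from Y*(Ω₁)=(-0.042557, -0.133261), Y(Ω₂)=(-0.024001, -0.419963)
  term(m=+2) = (0.168373, -0.151410)   from Y*(Ω₁)=(-0.324276, 0.230634), Y(Ω₂)=(-0.565338, 0.064831)
  term(m=+3) = (0.079444, -0.155550)   from Y*(Ω₁)=(-0.410552, -0.307889), Y(Ω₂)=(0.058008, 0.335378)
  term(m=+4) = (0.004598, -0.043213)   from Y*(Ω₁)=(0.108787, -0.313150), Y(Ω₂)=(0.127686, -0.029675)
  term(m=+5) = (-0.001309, -0.004917)   from Y*(Ω₁)=(0.141569, 0.003574), Y(Ω₂)=(-0.010117, -0.034473)
  term(m=+6) = (-0.000181, -0.000250)   from Y*(Ω₁)=(0.011985, 0.041081), Y(Ω₂)=(-0.006780, 0.002418)
  term(m=+7) = (-0.000008, -0.000005)   from Y*(Ω₁)=(-0.007521, 0.005068), Y(Ω₂)=(0.000401, 0.000948)
  term(m=+8) = (-0.000000, -0.000000)   from Y*(Ω₁)=(-0.000944, -0.000746), Y(Ω₂)=(0.000084, -0.000041)
Total Σ_m = (0.522539, -0.000000). Multiply by 0.739198: (0.386260, -0.000000). P_8(cos γ) = 0.386260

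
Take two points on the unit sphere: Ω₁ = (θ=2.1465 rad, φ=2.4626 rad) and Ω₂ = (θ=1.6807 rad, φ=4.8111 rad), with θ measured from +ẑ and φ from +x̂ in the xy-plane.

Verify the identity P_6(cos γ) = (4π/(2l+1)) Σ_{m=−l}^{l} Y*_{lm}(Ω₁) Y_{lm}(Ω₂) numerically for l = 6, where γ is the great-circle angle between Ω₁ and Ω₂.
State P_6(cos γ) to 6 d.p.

0.302657

Summing Y*_{l m}(θ₁,φ₁)·Y_{l m}(θ₂,φ₂) over m ∈ [−6, 6]; prefactor 4π/(2·6+1) = 0.966644:
  term(m=-6) = 0.00362 - 0.07831j   from Y*(Ω₁)=-0.10028 + 0.13512j, Y(Ω₂)=-0.38651 + 0.26006j
  term(m=-5) = 0.04577 + 0.04944j   from Y*(Ω₁)=-0.36625 + 0.09483j, Y(Ω₂)=-0.08437 - 0.15683j
  term(m=-4) = 0.12058 + 0.00371j   from Y*(Ω₁)=-0.36362 - 0.16484j, Y(Ω₂)=-0.27891 + 0.11623j
  term(m=-3) = -0.00793 + 0.00757j   from Y*(Ω₁)=-0.02450 - 0.04868j, Y(Ω₂)=-0.05871 - 0.19244j
  term(m=-2) = 0.00128 - 0.08346j   from Y*(Ω₁)=-0.06951 + 0.32166j, Y(Ω₂)=-0.24871 + 0.04975j
  term(m=-1) = 0.02734 + 0.02776j   from Y*(Ω₁)=-0.14536 + 0.11731j, Y(Ω₂)=-0.02056 - 0.20756j
  term(m=+0) = -0.06822 + 0.00000j   from Y*(Ω₁)=0.28374 + 0.00000j, Y(Ω₂)=-0.24042 + 0.00000j
  term(m=+1) = 0.02734 - 0.02776j   from Y*(Ω₁)=0.14536 + 0.11731j, Y(Ω₂)=0.02056 - 0.20756j
  term(m=+2) = 0.00128 + 0.08346j   from Y*(Ω₁)=-0.06951 - 0.32166j, Y(Ω₂)=-0.24871 - 0.04975j
  term(m=+3) = -0.00793 - 0.00757j   from Y*(Ω₁)=0.02450 - 0.04868j, Y(Ω₂)=0.05871 - 0.19244j
  term(m=+4) = 0.12058 - 0.00371j   from Y*(Ω₁)=-0.36362 + 0.16484j, Y(Ω₂)=-0.27891 - 0.11623j
  term(m=+5) = 0.04577 - 0.04944j   from Y*(Ω₁)=0.36625 + 0.09483j, Y(Ω₂)=0.08437 - 0.15683j
  term(m=+6) = 0.00362 + 0.07831j   from Y*(Ω₁)=-0.10028 - 0.13512j, Y(Ω₂)=-0.38651 - 0.26006j
Accumulated sum 0.31310 + 0.00000j; after 4π/(2l+1) scaling, 0.30266 + 0.00000j ⇒ P_6 = 0.302657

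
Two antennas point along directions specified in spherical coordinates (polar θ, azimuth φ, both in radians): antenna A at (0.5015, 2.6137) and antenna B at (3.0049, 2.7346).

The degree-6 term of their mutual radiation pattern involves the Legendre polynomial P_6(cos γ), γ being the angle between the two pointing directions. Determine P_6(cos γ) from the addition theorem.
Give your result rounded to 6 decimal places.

-0.396769

Expand P_6 via completeness: Σ_{m} conj(Y_{6,m}) at Ω₁ times Y_{6,m} at Ω₂ —
  term(m=-6) = (0.000000, -0.000000)   from Y*(Ω₁)=(-0.005961, 0.000154), Y(Ω₂)=(-0.000002, 0.000002)
  term(m=-5) = (-0.000002, 0.000002)   from Y*(Ω₁)=(0.033028, 0.018135), Y(Ω₂)=(-0.000035, 0.000070)
  term(m=-4) = (0.000152, -0.000080)   from Y*(Ω₁)=(-0.073164, -0.121841), Y(Ω₂)=(-0.000069, 0.001203)
  term(m=-3) = (-0.004122, 0.001564)   from Y*(Ω₁)=(0.004462, 0.346327), Y(Ω₂)=(0.004363, 0.011958)
  term(m=-2) = (0.044570, -0.010992)   from Y*(Ω₁)=(0.247261, -0.436891), Y(Ω₂)=(0.062785, 0.066482)
  term(m=-1) = (-0.101563, 0.012339)   from Y*(Ω₁)=(-0.216423, 0.126194), Y(Ω₂)=(0.375019, 0.161656)
  term(m=+0) = (-0.288528, -0.000000)   from Y*(Ω₁)=(-0.348890, -0.000000), Y(Ω₂)=(0.826991, 0.000000)
  term(m=+1) = (-0.101563, -0.012339)   from Y*(Ω₁)=(0.216423, 0.126194), Y(Ω₂)=(-0.375019, 0.161656)
  term(m=+2) = (0.044570, 0.010992)   from Y*(Ω₁)=(0.247261, 0.436891), Y(Ω₂)=(0.062785, -0.066482)
  term(m=+3) = (-0.004122, -0.001564)   from Y*(Ω₁)=(-0.004462, 0.346327), Y(Ω₂)=(-0.004363, 0.011958)
  term(m=+4) = (0.000152, 0.000080)   from Y*(Ω₁)=(-0.073164, 0.121841), Y(Ω₂)=(-0.000069, -0.001203)
  term(m=+5) = (-0.000002, -0.000002)   from Y*(Ω₁)=(-0.033028, 0.018135), Y(Ω₂)=(0.000035, 0.000070)
  term(m=+6) = (0.000000, 0.000000)   from Y*(Ω₁)=(-0.005961, -0.000154), Y(Ω₂)=(-0.000002, -0.000002)
Total Σ_m = (-0.410460, -0.000000). Multiply by 0.966644: (-0.396769, -0.000000). P_6(cos γ) = -0.396769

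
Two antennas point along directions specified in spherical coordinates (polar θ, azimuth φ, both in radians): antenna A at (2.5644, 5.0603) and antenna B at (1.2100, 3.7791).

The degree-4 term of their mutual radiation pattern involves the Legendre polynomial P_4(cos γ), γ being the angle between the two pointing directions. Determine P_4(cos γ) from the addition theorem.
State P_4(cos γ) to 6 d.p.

Summing Y*_{l m}(θ₁,φ₁)·Y_{l m}(θ₂,φ₂) over m ∈ [−4, 4]; prefactor 4π/(2·4+1) = 1.396263:
  m=-4: 0.00699 + 0.03861j × -0.28148 - 0.18911j = 0.00533 - 0.01219j  (running Σ = 0.00533 - 0.01219j)
  m=-3: 0.14730 - 0.08572j × 0.12128 + 0.34097j = 0.04709 + 0.03983j  (running Σ = 0.05243 + 0.02764j)
  m=-2: -0.29936 - 0.25002j × -0.01090 + 0.03575j = 0.01220 - 0.00798j  (running Σ = 0.06463 + 0.01966j)
  m=-1: -0.14129 + 0.38959j × 0.26716 - 0.19788j = 0.03934 + 0.13204j  (running Σ = 0.10397 + 0.15170j)
  m=0: -0.08540 + 0.00000j × -0.02064 + 0.00000j = 0.00176 + 0.00000j  (running Σ = 0.10573 + 0.15170j)
  m=1: 0.14129 + 0.38959j × -0.26716 - 0.19788j = 0.03934 - 0.13204j  (running Σ = 0.14508 + 0.01966j)
  m=2: -0.29936 + 0.25002j × -0.01090 - 0.03575j = 0.01220 + 0.00798j  (running Σ = 0.15728 + 0.02764j)
  m=3: -0.14730 - 0.08572j × -0.12128 + 0.34097j = 0.04709 - 0.03983j  (running Σ = 0.20437 - 0.01219j)
  m=4: 0.00699 - 0.03861j × -0.28148 + 0.18911j = 0.00533 + 0.01219j  (running Σ = 0.20970 + 0.00000j)
Σ over m = 0.20970 + 0.00000j; ×(4π/9) → 0.29280 + 0.00000j. Real part: 0.292801

0.292801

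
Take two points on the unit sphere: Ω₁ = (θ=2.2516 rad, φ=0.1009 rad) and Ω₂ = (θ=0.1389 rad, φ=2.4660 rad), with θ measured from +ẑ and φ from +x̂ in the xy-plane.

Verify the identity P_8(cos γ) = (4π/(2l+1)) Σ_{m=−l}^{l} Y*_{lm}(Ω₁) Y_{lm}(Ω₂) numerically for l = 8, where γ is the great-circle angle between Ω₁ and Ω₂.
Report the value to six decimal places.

Addition theorem: P_8(cos γ) = (4π/17) Σ_m Y*_{lm}(Ω₁) Y_{lm}(Ω₂), m = −8…8:
  m=-8: (0.047385, 0.049498) × (0.000000, -0.000000) = (0.000000, -0.000000)  (running Σ = (0.000000, -0.000000))
  m=-7: (-0.168900, -0.144091) × (-0.000000, 0.000002) = (0.000000, -0.000000)  (running Σ = (0.000000, -0.000000))
  m=-6: (0.336808, 0.233103) × (-0.000022, -0.000029) = (-0.000001, -0.000015)  (running Σ = (-0.000000, -0.000015))
  m=-5: (-0.373538, -0.206253) × (0.000467, 0.000112) = (-0.000151, -0.000138)  (running Σ = (-0.000152, -0.000153))
  m=-4: (0.102238, 0.043660) × (-0.004279, 0.002010) = (-0.000525, 0.000019)  (running Σ = (-0.000677, -0.000135))
  m=-3: (0.290401, 0.090691) × (0.015183, -0.030956) = (0.007217, -0.007613)  (running Σ = (0.006540, -0.007748))
  m=-2: (-0.282151, -0.057724) × (0.038699, 0.173375) = (-0.000911, -0.051152)  (running Σ = (0.005629, -0.058899))
  m=-1: (-0.182952, -0.018523) × (-0.447930, -0.358970) = (0.075301, 0.073971)  (running Σ = (0.080929, 0.015072))
  m=0: (0.319074, -0.000000) × (0.792640, 0.000000) = (0.252911, 0.000000)  (running Σ = (0.333840, 0.015072))
  m=1: (0.182952, -0.018523) × (0.447930, -0.358970) = (0.075301, -0.073971)  (running Σ = (0.409140, -0.058899))
  m=2: (-0.282151, 0.057724) × (0.038699, -0.173375) = (-0.000911, 0.051152)  (running Σ = (0.408229, -0.007748))
  m=3: (-0.290401, 0.090691) × (-0.015183, -0.030956) = (0.007217, 0.007613)  (running Σ = (0.415446, -0.000135))
  m=4: (0.102238, -0.043660) × (-0.004279, -0.002010) = (-0.000525, -0.000019)  (running Σ = (0.414920, -0.000153))
  m=5: (0.373538, -0.206253) × (-0.000467, 0.000112) = (-0.000151, 0.000138)  (running Σ = (0.414769, -0.000015))
  m=6: (0.336808, -0.233103) × (-0.000022, 0.000029) = (-0.000001, 0.000015)  (running Σ = (0.414769, -0.000000))
  m=7: (0.168900, -0.144091) × (0.000000, 0.000002) = (0.000000, 0.000000)  (running Σ = (0.414769, -0.000000))
  m=8: (0.047385, -0.049498) × (0.000000, 0.000000) = (0.000000, 0.000000)  (running Σ = (0.414769, 0.000000))
Accumulated sum (0.414769, 0.000000); after 4π/(2l+1) scaling, (0.306596, 0.000000) ⇒ P_8 = 0.306596

0.306596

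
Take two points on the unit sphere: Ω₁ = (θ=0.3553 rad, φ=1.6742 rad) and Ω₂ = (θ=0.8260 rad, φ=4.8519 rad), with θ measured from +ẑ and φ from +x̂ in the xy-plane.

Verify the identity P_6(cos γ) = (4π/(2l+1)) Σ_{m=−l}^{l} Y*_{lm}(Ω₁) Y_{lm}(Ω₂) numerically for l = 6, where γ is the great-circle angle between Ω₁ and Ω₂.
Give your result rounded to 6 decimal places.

0.267934

Expand P_6 via completeness: Σ_{m} conj(Y_{6,m}) at Ω₁ times Y_{6,m} at Ω₂ —
  term(m=-6) = +0.000064-0.000014i   from Y*(Ω₁)=-0.000697-0.000498i, Y(Ω₂)=-0.051097+0.056670i
  term(m=-5) = -0.001916+0.000350i   from Y*(Ω₁)=-0.003951+0.006948i, Y(Ω₂)=+0.156532+0.186766i
  term(m=-4) = +0.018943-0.002755i   from Y*(Ω₁)=+0.041474+0.018205i, Y(Ω₂)=+0.358510-0.223792i
  term(m=-3) = -0.061430+0.006680i   from Y*(Ω₁)=+0.052337-0.163267i, Y(Ω₂)=-0.146477-0.329298i
  term(m=-2) = -0.022465+0.001625i   from Y*(Ω₁)=-0.411761-0.086390i, Y(Ω₂)=+0.051464-0.014744i
  term(m=-1) = +0.206758-0.007469i   from Y*(Ω₁)=-0.057233+0.551522i, Y(Ω₂)=-0.051887-0.369501i
  term(m=+0) = -0.002727+0.000000i   from Y*(Ω₁)=+0.050588-0.000000i, Y(Ω₂)=-0.053914+0.000000i
  term(m=+1) = +0.206758+0.007469i   from Y*(Ω₁)=+0.057233+0.551522i, Y(Ω₂)=+0.051887-0.369501i
  term(m=+2) = -0.022465-0.001625i   from Y*(Ω₁)=-0.411761+0.086390i, Y(Ω₂)=+0.051464+0.014744i
  term(m=+3) = -0.061430-0.006680i   from Y*(Ω₁)=-0.052337-0.163267i, Y(Ω₂)=+0.146477-0.329298i
  term(m=+4) = +0.018943+0.002755i   from Y*(Ω₁)=+0.041474-0.018205i, Y(Ω₂)=+0.358510+0.223792i
  term(m=+5) = -0.001916-0.000350i   from Y*(Ω₁)=+0.003951+0.006948i, Y(Ω₂)=-0.156532+0.186766i
  term(m=+6) = +0.000064+0.000014i   from Y*(Ω₁)=-0.000697+0.000498i, Y(Ω₂)=-0.051097-0.056670i
Total Σ_m = +0.277180-0.000000i. Multiply by 0.966644: +0.267934-0.000000i. P_6(cos γ) = 0.267934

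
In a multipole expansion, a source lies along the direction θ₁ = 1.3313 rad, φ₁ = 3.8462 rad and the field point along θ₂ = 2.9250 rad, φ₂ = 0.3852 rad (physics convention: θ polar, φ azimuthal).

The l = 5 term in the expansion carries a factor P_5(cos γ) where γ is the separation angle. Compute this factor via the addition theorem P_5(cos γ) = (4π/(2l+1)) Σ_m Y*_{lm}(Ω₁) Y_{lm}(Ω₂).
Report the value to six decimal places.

Summing Y*_{l m}(θ₁,φ₁)·Y_{l m}(θ₂,φ₂) over m ∈ [−5, 5]; prefactor 4π/(2·5+1) = 1.142397:
  [-5]  conj(Y_{5,-5})(Ω₁) = 0.37271 + 0.14949j ; Y_{5,-5}(Ω₂) = -0.00007 - 0.00020j ; Δ = 0.00000 - 0.00009j
  [-4]  conj(Y_{5,-4})(Ω₁) = -0.29403 + 0.09847j ; Y_{5,-4}(Ω₂) = -0.00009 + 0.00306j ; Δ = -0.00027 - 0.00091j
  [-3]  conj(Y_{5,-3})(Ω₁) = -0.08089 + 0.13402j ; Y_{5,-3}(Ω₂) = 0.01050 - 0.02383j ; Δ = 0.00234 + 0.00334j
  [-2]  conj(Y_{5,-2})(Ω₁) = -0.05073 - 0.31125j ; Y_{5,-2}(Ω₂) = -0.10211 + 0.09910j ; Δ = 0.03602 + 0.02675j
  [-1]  conj(Y_{5,-1})(Ω₁) = -0.06607 - 0.05617j ; Y_{5,-1}(Ω₂) = 0.43066 - 0.17461j ; Δ = -0.03826 - 0.01265j
  [+0]  conj(Y_{5,0})(Ω₁) = 0.31239 + 0.00000j ; Y_{5,0}(Ω₂) = -0.63369 + 0.00000j ; Δ = -0.19796 + 0.00000j
  [+1]  conj(Y_{5,1})(Ω₁) = 0.06607 - 0.05617j ; Y_{5,1}(Ω₂) = -0.43066 - 0.17461j ; Δ = -0.03826 + 0.01265j
  [+2]  conj(Y_{5,2})(Ω₁) = -0.05073 + 0.31125j ; Y_{5,2}(Ω₂) = -0.10211 - 0.09910j ; Δ = 0.03602 - 0.02675j
  [+3]  conj(Y_{5,3})(Ω₁) = 0.08089 + 0.13402j ; Y_{5,3}(Ω₂) = -0.01050 - 0.02383j ; Δ = 0.00234 - 0.00334j
  [+4]  conj(Y_{5,4})(Ω₁) = -0.29403 - 0.09847j ; Y_{5,4}(Ω₂) = -0.00009 - 0.00306j ; Δ = -0.00027 + 0.00091j
  [+5]  conj(Y_{5,5})(Ω₁) = -0.37271 + 0.14949j ; Y_{5,5}(Ω₂) = 0.00007 - 0.00020j ; Δ = 0.00000 + 0.00009j
Σ over m = -0.19829 - 0.00000j; ×(4π/11) → -0.22653 - 0.00000j. Real part: -0.226527

-0.226527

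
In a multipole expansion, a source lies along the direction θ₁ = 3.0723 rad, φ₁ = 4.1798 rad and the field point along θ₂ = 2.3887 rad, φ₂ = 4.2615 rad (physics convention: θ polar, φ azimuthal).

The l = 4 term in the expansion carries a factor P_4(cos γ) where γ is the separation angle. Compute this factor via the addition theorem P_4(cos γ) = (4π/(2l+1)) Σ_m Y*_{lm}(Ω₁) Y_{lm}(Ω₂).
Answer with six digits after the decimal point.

-0.298720

Addition theorem: P_4(cos γ) = (4π/9) Σ_m Y*_{lm}(Ω₁) Y_{lm}(Ω₂), m = −4…4:
  term(m=-4) = (0.000001, -0.000000)   from Y*(Ω₁)=(-0.000005, -0.000009), Y(Ω₂)=(-0.022311, 0.094117)
  term(m=-3) = (0.000117, -0.000029)   from Y*(Ω₁)=(-0.000414, 0.000011), Y(Ω₂)=(-0.285052, 0.063184)
  term(m=-2) = (0.004027, -0.000664)   from Y*(Ω₁)=(-0.004634, 0.008371), Y(Ω₂)=(-0.264553, -0.334599)
  term(m=-1) = (0.022179, -0.001816)   from Y*(Ω₁)=(0.065812, 0.111658), Y(Ω₂)=(0.074818, -0.154534)
  term(m=+0) = (-0.266590, 0.000000)   from Y*(Ω₁)=(0.826085, -0.000000), Y(Ω₂)=(-0.322715, 0.000000)
  term(m=+1) = (0.022179, 0.001816)   from Y*(Ω₁)=(-0.065812, 0.111658), Y(Ω₂)=(-0.074818, -0.154534)
  term(m=+2) = (0.004027, 0.000664)   from Y*(Ω₁)=(-0.004634, -0.008371), Y(Ω₂)=(-0.264553, 0.334599)
  term(m=+3) = (0.000117, 0.000029)   from Y*(Ω₁)=(0.000414, 0.000011), Y(Ω₂)=(0.285052, 0.063184)
  term(m=+4) = (0.000001, 0.000000)   from Y*(Ω₁)=(-0.000005, 0.000009), Y(Ω₂)=(-0.022311, -0.094117)
Accumulated sum (-0.213942, -0.000000); after 4π/(2l+1) scaling, (-0.298720, -0.000000) ⇒ P_4 = -0.298720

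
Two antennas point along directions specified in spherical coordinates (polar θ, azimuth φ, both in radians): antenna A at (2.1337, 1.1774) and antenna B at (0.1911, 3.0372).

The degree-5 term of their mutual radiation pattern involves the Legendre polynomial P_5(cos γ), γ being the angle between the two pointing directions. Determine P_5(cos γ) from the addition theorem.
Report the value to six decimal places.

0.077131

Summing Y*_{l m}(θ₁,φ₁)·Y_{l m}(θ₂,φ₂) over m ∈ [−5, 5]; prefactor 4π/(2·5+1) = 1.142397:
  m=-5: (0.185239, -0.077486) × (-0.000099, -0.000057) = (-0.000023, -0.000003)  (running Σ = (-0.000023, -0.000003))
  m=-4: (0.001117, 0.400660) × (0.001714, 0.000761) = (-0.000303, 0.000688)  (running Σ = (-0.000326, 0.000685))
  m=-3: (-0.302422, -0.124527) × (-0.017310, -0.005605) = (0.004537, 0.003851)  (running Σ = (0.004211, 0.004536))
  m=-2: (-0.066536, 0.066722) × (0.111095, 0.023538) = (-0.008962, 0.005846)  (running Σ = (-0.004751, 0.010382))
  m=-1: (-0.133299, -0.321179) × (-0.424559, -0.044483) = (0.042306, 0.142289)  (running Σ = (0.037555, 0.152671))
  m=0: (-0.010910, -0.000000) × (0.696012, 0.000000) = (-0.007594, -0.000000)  (running Σ = (0.029962, 0.152671))
  m=1: (0.133299, -0.321179) × (0.424559, -0.044483) = (0.042306, -0.142289)  (running Σ = (0.072268, 0.010382))
  m=2: (-0.066536, -0.066722) × (0.111095, -0.023538) = (-0.008962, -0.005846)  (running Σ = (0.063306, 0.004536))
  m=3: (0.302422, -0.124527) × (0.017310, -0.005605) = (0.004537, -0.003851)  (running Σ = (0.067843, 0.000685))
  m=4: (0.001117, -0.400660) × (0.001714, -0.000761) = (-0.000303, -0.000688)  (running Σ = (0.067540, -0.000003))
  m=5: (-0.185239, -0.077486) × (0.000099, -0.000057) = (-0.000023, 0.000003)  (running Σ = (0.067517, -0.000000))
Total Σ_m = (0.067517, -0.000000). Multiply by 1.142397: (0.077131, -0.000000). P_5(cos γ) = 0.077131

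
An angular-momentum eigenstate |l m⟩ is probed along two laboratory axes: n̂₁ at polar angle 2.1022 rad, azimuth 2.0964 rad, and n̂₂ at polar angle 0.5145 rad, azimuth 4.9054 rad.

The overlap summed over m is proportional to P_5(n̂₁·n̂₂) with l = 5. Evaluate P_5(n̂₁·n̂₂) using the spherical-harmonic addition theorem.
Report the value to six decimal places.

Addition theorem: P_5(cos γ) = (4π/11) Σ_m Y*_{lm}(Ω₁) Y_{lm}(Ω₂), m = −5…5:
  term(m=-5) = (0.000272, -0.002948)   from Y*(Ω₁)=(-0.108583, -0.192503), Y(Ω₂)=(0.011011, 0.007626)
  term(m=-4) = (-0.007330, -0.029897)   from Y*(Ω₁)=(0.208258, -0.354124), Y(Ω₂)=(0.053685, -0.052270)
  term(m=-3) = (-0.037807, -0.058594)   from Y*(Ω₁)=(0.290605, 0.001748), Y(Ω₂)=(-0.131306, -0.200840)
  term(m=-2) = (0.052471, 0.041161)   from Y*(Ω₁)=(-0.072775, -0.127226), Y(Ω₂)=(-0.421516, 0.171309)
  term(m=-1) = (0.122018, 0.042148)   from Y*(Ω₁)=(0.167669, -0.289072), Y(Ω₂)=(0.074097, 0.379123)
  term(m=+0) = (0.013278, 0.000000)   from Y*(Ω₁)=(-0.069873, -0.000000), Y(Ω₂)=(-0.190038, 0.000000)
  term(m=+1) = (0.122018, -0.042148)   from Y*(Ω₁)=(-0.167669, -0.289072), Y(Ω₂)=(-0.074097, 0.379123)
  term(m=+2) = (0.052471, -0.041161)   from Y*(Ω₁)=(-0.072775, 0.127226), Y(Ω₂)=(-0.421516, -0.171309)
  term(m=+3) = (-0.037807, 0.058594)   from Y*(Ω₁)=(-0.290605, 0.001748), Y(Ω₂)=(0.131306, -0.200840)
  term(m=+4) = (-0.007330, 0.029897)   from Y*(Ω₁)=(0.208258, 0.354124), Y(Ω₂)=(0.053685, 0.052270)
  term(m=+5) = (0.000272, 0.002948)   from Y*(Ω₁)=(0.108583, -0.192503), Y(Ω₂)=(-0.011011, 0.007626)
Σ over m = (0.272527, -0.000000); ×(4π/11) → (0.311334, -0.000000). Real part: 0.311334

0.311334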